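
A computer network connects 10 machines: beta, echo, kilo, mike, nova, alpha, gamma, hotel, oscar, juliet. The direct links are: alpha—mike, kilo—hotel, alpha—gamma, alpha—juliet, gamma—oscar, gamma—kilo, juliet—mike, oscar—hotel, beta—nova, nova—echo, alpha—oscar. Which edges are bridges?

beta-nova, echo-nova

The edges on the cycle alpha-juliet-mike-alpha are not bridges since each lies on that cycle.
But removing nova—echo disconnects nova from echo; removing nova—beta disconnects nova from beta — these are bridges.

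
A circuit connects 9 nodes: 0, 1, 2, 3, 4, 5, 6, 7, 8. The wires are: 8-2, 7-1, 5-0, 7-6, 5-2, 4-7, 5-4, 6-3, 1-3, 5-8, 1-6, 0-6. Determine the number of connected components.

1

Starting from 0 we can reach 0, 1, 2, 3, 4, 5, 6, 7, 8. That is one component of size 9.
Total: 1 component.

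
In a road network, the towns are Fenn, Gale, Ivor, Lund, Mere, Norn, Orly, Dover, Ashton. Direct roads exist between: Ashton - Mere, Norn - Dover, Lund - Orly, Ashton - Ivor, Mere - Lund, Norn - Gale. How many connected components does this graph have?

Fenn is isolated — a component by itself.
Starting from Gale we can reach Gale, Norn, Dover. That is one component of size 3.
Starting from Ivor we can reach Ivor, Lund, Mere, Orly, Ashton. That is one component of size 5.
Total: 3 components.

3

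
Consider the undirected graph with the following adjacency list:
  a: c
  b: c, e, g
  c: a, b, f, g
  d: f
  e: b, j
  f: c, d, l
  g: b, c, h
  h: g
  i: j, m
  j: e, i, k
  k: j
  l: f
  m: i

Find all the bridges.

The edges on the cycle b-c-g-b are not bridges since each lies on that cycle.
But removing e-j disconnects e from j; removing h-g disconnects h from g; removing b-e disconnects b from e; removing c-a disconnects c from a — these are bridges.
In total 10 edges are bridges.

a-c, b-e, c-f, d-f, e-j, f-l, g-h, i-j, i-m, j-k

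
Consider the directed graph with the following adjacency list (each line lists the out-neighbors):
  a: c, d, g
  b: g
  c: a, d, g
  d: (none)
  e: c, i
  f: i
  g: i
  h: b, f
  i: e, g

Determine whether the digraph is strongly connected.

No

There is no directed path from c to f, so the graph is not strongly connected.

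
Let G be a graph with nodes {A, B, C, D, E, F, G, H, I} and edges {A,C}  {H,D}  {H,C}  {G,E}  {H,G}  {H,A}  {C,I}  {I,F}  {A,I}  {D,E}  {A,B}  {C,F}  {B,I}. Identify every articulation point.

Removing H increases the component count from 1 to 2, so H is a cut vertex.
By contrast removing B leaves 1 component; it is not a cut vertex. No other vertex is a cut vertex either.

H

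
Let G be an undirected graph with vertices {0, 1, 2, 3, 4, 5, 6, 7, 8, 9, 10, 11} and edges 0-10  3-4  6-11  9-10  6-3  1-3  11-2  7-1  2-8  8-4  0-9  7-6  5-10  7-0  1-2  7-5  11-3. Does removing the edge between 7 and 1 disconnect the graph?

After removing 7-1, the path 7-6-3-1 still connects them, so the edge is not a bridge.

No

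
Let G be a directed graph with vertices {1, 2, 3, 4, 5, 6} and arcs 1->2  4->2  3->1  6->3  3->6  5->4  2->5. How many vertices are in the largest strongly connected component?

3

{2, 4, 5} are all mutually reachable — one SCC of size 3.
{3, 6} are all mutually reachable — one SCC of size 2.
{1} is an SCC by itself.
The largest has 3 vertices.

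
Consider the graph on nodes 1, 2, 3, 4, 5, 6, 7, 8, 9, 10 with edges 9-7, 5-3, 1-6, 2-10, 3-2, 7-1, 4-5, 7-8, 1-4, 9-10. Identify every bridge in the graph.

1-6, 7-8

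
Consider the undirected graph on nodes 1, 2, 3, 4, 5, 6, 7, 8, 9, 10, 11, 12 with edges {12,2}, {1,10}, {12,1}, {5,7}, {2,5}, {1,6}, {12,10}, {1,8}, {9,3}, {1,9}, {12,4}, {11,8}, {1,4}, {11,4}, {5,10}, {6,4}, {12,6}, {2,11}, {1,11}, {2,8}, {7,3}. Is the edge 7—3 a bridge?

After removing 7—3, the path 7-5-10-1-9-3 still connects them, so the edge is not a bridge.

No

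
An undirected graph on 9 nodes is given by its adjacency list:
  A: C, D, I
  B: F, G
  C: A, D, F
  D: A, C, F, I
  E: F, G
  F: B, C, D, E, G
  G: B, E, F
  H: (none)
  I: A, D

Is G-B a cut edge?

No

After removing G-B, the path G-F-B still connects them, so the edge is not a bridge.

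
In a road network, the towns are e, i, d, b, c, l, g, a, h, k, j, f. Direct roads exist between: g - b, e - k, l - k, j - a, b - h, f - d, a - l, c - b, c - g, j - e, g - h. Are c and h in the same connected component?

From c we can reach b, c, g, h, which includes h.

Yes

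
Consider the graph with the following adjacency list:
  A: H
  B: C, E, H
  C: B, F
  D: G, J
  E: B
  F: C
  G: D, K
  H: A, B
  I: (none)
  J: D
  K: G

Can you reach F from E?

Yes

From E we can reach A, B, C, E, F, H, which includes F.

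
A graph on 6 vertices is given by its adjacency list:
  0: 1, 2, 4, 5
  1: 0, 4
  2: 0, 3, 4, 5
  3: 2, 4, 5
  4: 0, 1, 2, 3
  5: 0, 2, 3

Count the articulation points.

0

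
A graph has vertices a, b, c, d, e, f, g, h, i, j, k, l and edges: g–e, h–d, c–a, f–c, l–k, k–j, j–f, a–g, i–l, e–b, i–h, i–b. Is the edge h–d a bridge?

Yes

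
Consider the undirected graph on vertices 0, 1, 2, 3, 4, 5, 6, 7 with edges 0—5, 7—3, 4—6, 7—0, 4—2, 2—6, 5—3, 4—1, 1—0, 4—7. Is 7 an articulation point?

Deleting 7 leaves 1 component (was 1) (its neighbors 0, 3, 4 remain connected to each other), so 7 is not a cut vertex.

No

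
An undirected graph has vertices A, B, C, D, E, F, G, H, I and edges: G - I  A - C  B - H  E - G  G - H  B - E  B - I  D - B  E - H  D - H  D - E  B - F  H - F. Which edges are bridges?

The edges on the cycle D-B-I-G-E-D are not bridges since each lies on that cycle.
But removing C - A disconnects C from A — this is a bridge.

A-C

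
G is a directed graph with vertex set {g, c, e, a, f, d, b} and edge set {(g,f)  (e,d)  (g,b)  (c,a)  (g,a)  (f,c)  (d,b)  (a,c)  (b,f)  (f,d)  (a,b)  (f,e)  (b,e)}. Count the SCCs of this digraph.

{a, b, c, d, e, f} are all mutually reachable — one SCC of size 6.
{g} is an SCC by itself.
That gives 2 strongly connected components.

2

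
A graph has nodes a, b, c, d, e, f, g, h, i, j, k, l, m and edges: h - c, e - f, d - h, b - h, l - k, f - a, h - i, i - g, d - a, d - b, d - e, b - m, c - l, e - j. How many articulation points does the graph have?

7

Removing b increases the component count from 1 to 2, so b is a cut vertex.
Removing c increases the component count from 1 to 2, so c is a cut vertex.
Removing d increases the component count from 1 to 2, so d is a cut vertex.
Likewise e, h, i, l are cut vertices.
By contrast removing a leaves 1 component; it is not a cut vertex. No other vertex is a cut vertex either.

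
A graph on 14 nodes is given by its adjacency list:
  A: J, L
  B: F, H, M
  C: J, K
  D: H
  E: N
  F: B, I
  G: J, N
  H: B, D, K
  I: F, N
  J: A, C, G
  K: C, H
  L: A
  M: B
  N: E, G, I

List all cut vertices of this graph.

A, B, H, J, N

Removing A increases the component count from 1 to 2, so A is a cut vertex.
Removing B increases the component count from 1 to 2, so B is a cut vertex.
Removing H increases the component count from 1 to 2, so H is a cut vertex.
Likewise J, N are cut vertices.
By contrast removing C leaves 1 component; it is not a cut vertex. No other vertex is a cut vertex either.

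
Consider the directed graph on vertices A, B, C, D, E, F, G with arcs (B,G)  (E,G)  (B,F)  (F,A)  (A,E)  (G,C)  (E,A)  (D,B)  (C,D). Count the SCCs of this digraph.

1

{A, B, C, D, E, F, G} are all mutually reachable — one SCC of size 7.
That gives 1 strongly connected component.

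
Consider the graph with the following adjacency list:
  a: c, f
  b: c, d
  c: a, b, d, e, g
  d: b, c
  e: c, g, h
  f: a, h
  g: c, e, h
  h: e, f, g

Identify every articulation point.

c

Removing c increases the component count from 1 to 2, so c is a cut vertex.
By contrast removing b leaves 1 component; it is not a cut vertex. No other vertex is a cut vertex either.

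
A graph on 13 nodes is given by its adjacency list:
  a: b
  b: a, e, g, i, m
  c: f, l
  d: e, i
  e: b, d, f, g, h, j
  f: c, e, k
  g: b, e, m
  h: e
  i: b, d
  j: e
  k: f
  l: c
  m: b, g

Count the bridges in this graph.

7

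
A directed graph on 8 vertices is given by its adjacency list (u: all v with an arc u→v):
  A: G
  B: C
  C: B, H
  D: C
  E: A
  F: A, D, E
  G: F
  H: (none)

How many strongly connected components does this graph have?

{A, E, F, G} are all mutually reachable — one SCC of size 4.
{B, C} are all mutually reachable — one SCC of size 2.
{H} is an SCC by itself.
{D} is an SCC by itself.
That gives 4 strongly connected components.

4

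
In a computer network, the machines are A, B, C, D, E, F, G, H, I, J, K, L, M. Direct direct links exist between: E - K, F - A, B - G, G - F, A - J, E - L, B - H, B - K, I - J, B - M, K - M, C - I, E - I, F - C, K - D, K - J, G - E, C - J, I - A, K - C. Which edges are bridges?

B-H, D-K, E-L

The edges on the cycle G-E-K-C-F-G are not bridges since each lies on that cycle.
But removing B - H disconnects B from H; removing E - L disconnects E from L; removing D - K disconnects D from K — these are bridges.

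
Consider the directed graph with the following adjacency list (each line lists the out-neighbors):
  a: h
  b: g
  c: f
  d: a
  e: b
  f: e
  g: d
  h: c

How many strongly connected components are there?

1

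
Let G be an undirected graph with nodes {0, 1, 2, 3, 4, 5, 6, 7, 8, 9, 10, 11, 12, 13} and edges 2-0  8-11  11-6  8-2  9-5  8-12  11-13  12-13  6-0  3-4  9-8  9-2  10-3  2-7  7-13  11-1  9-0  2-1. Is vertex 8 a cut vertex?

No

Deleting 8 leaves 2 components (was 2), so 8 is not a cut vertex.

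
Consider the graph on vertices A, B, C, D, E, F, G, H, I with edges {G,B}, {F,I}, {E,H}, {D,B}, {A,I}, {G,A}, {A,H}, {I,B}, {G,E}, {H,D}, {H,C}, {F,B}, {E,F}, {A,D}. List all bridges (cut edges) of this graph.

The edges on the cycle A-H-D-A are not bridges since each lies on that cycle.
But removing H - C disconnects H from C — this is a bridge.

C-H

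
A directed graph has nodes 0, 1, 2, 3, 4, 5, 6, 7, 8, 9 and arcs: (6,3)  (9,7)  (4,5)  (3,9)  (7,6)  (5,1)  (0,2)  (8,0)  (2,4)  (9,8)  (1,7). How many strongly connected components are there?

1

{0, 1, 2, 3, 4, 5, 6, 7, 8, 9} are all mutually reachable — one SCC of size 10.
That gives 1 strongly connected component.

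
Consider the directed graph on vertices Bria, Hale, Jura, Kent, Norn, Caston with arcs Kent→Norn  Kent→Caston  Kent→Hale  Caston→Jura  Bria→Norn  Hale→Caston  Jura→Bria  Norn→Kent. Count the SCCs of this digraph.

1

{Bria, Hale, Jura, Kent, Norn, Caston} are all mutually reachable — one SCC of size 6.
That gives 1 strongly connected component.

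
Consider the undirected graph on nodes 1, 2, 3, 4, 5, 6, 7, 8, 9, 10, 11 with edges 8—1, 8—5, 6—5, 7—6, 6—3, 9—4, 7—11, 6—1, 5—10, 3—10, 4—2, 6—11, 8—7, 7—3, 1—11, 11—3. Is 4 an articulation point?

Yes

Deleting 4 raises the number of components from 2 to 3, so 4 is a cut vertex.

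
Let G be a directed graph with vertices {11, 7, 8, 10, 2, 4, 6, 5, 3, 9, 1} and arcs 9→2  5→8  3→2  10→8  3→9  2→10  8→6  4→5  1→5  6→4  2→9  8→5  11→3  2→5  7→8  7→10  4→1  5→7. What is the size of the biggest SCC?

7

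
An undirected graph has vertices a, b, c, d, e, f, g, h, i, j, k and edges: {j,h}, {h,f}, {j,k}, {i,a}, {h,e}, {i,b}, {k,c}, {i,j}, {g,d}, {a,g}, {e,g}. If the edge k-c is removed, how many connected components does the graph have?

2

Before removal there is 1 component.
k-c is a bridge — removing it separates k's side from c's side.
After removal: 2 components.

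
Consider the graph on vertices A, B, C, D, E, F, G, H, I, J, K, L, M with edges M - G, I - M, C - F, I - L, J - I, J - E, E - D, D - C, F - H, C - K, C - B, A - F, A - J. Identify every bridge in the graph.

The edges on the cycle A-J-E-D-C-F-A are not bridges since each lies on that cycle.
But removing H - F disconnects H from F; removing M - I disconnects M from I; removing M - G disconnects M from G; removing I - L disconnects I from L — these are bridges.
In total 7 edges are bridges.

B-C, C-K, F-H, G-M, I-J, I-L, I-M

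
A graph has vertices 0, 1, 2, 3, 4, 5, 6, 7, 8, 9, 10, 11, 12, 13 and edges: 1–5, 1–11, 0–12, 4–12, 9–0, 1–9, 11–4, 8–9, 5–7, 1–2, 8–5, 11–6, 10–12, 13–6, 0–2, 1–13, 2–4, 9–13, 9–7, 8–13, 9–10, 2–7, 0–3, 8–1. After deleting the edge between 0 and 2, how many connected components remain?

0 and 2 are still connected via 0-9-1-2, so the component count stays at 1.

1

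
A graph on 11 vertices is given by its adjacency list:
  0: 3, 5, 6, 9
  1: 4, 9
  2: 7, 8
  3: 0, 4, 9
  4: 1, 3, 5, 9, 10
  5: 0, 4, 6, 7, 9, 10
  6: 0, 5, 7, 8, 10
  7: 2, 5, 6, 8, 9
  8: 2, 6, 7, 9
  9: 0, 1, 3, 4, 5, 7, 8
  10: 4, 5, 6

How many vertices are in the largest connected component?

Starting from 0 we can reach 0, 1, 2, 3, 4, 5, 6, 7, 8, 9, 10. That is one component of size 11.
The largest has 11 vertices.

11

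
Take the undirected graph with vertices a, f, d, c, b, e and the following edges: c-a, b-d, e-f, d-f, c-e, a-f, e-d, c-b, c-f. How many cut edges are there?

The edges on the cycle c-b-d-e-c are not bridges since each lies on that cycle.
Every edge lies on some cycle, so there are no bridges.

0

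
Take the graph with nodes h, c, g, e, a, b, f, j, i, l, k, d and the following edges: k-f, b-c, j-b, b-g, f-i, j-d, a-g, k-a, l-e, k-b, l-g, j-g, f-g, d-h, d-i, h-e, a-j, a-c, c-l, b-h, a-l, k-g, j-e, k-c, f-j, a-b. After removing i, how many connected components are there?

1

With i gone, the remaining components are: {a, b, c, d, e, f, g, h, j, k, l}.
That is 1 component.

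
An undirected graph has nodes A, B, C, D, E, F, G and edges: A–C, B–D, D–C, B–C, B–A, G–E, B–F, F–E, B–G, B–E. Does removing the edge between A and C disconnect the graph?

After removing A–C, the path A-B-C still connects them, so the edge is not a bridge.

No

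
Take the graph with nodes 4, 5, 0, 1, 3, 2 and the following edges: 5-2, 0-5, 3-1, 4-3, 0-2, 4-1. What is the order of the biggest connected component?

Starting from 0 we can reach 0, 2, 5. That is one component of size 3.
Starting from 1 we can reach 1, 3, 4. That is one component of size 3.
The largest has 3 vertices.

3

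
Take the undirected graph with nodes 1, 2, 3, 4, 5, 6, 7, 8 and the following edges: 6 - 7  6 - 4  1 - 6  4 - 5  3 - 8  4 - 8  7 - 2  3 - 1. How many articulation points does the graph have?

3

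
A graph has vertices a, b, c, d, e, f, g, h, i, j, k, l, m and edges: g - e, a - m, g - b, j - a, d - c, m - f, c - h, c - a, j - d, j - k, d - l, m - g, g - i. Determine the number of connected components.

Starting from a we can reach a, b, c, d, e, f, g, h, i, j, k, l, m. That is one component of size 13.
Total: 1 component.

1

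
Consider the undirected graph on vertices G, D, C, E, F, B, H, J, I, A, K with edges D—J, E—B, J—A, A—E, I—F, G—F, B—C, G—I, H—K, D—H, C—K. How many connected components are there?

Starting from F we can reach F, G, I. That is one component of size 3.
Starting from A we can reach A, B, C, D, E, H, J, K. That is one component of size 8.
Total: 2 components.

2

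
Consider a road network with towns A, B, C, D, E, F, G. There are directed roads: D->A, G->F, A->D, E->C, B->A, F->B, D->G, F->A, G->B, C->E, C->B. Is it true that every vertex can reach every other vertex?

There is no directed path from D to C, so the graph is not strongly connected.

No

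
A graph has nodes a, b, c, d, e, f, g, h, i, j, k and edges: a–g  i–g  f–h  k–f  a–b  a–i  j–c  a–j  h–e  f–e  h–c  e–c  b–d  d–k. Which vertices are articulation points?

a

Removing a increases the component count from 1 to 2, so a is a cut vertex.
By contrast removing f leaves 1 component; it is not a cut vertex. No other vertex is a cut vertex either.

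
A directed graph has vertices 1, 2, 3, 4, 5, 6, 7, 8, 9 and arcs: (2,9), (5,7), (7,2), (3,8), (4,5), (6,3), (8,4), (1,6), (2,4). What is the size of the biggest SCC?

4

{2, 4, 5, 7} are all mutually reachable — one SCC of size 4.
{1} is an SCC by itself.
{3} is an SCC by itself.
{8} is an SCC by itself.
{9} is an SCC by itself.
(and 1 more singleton SCC)
The largest has 4 vertices.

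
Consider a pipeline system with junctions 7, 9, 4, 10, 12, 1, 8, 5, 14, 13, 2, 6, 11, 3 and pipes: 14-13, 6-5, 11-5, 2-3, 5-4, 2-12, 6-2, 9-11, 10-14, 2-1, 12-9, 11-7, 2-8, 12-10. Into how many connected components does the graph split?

1

Starting from 1 we can reach 1, 2, 3, 4, 5, 6, 7, 8, 9, 10, 11, 12, 13, 14. That is one component of size 14.
Total: 1 component.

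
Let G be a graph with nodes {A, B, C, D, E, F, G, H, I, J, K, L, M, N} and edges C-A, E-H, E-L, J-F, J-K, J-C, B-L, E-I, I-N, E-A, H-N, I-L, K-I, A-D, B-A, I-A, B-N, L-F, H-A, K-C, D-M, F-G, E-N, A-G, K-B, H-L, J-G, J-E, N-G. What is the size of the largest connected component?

14

Starting from A we can reach A, B, C, D, E, F, G, H, I, J, K, L, M, N. That is one component of size 14.
The largest has 14 vertices.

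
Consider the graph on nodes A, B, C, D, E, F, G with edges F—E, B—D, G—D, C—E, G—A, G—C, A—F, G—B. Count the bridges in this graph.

0

The edges on the cycle G-B-D-G are not bridges since each lies on that cycle.
Every edge lies on some cycle, so there are no bridges.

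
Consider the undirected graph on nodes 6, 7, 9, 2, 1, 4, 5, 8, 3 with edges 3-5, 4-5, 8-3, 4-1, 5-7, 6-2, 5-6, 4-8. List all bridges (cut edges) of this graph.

1-4, 2-6, 5-6, 5-7

The edges on the cycle 4-8-3-5-4 are not bridges since each lies on that cycle.
But removing 5-6 disconnects 5 from 6; removing 4-1 disconnects 4 from 1; removing 6-2 disconnects 6 from 2; removing 5-7 disconnects 5 from 7 — these are bridges.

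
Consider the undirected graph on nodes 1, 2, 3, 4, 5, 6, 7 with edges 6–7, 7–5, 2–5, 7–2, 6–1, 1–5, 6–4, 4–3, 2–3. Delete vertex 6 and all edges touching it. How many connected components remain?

1

With 6 gone, the remaining components are: {1, 2, 3, 4, 5, 7}.
That is 1 component.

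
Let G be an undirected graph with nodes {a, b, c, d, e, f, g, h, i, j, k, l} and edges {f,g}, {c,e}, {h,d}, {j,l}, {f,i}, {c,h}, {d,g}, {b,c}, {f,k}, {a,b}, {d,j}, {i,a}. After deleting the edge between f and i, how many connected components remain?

1

f and i are still connected via f-g-d-h-c-b-a-i, so the component count stays at 1.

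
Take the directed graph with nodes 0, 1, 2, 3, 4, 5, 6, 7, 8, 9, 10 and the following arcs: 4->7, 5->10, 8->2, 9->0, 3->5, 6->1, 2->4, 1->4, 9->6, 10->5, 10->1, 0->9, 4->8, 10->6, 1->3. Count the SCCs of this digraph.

{1, 3, 5, 6, 10} are all mutually reachable — one SCC of size 5.
{2, 4, 8} are all mutually reachable — one SCC of size 3.
{0, 9} are all mutually reachable — one SCC of size 2.
{7} is an SCC by itself.
That gives 4 strongly connected components.

4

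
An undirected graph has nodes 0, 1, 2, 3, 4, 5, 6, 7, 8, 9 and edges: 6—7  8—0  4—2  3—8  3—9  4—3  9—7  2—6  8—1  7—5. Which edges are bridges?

The edges on the cycle 4-3-9-7-6-2-4 are not bridges since each lies on that cycle.
But removing 1—8 disconnects 1 from 8; removing 0—8 disconnects 0 from 8; removing 3—8 disconnects 3 from 8; removing 5—7 disconnects 5 from 7 — these are bridges.

0-8, 1-8, 3-8, 5-7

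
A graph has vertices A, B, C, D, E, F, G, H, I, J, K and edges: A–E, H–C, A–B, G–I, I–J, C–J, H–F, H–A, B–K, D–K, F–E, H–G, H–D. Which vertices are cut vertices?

H

Removing H increases the component count from 1 to 2, so H is a cut vertex.
By contrast removing A leaves 1 component; it is not a cut vertex. No other vertex is a cut vertex either.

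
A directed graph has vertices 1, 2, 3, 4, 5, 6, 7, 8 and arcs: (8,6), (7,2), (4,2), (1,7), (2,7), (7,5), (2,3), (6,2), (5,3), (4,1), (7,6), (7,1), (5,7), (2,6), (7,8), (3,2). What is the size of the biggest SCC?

7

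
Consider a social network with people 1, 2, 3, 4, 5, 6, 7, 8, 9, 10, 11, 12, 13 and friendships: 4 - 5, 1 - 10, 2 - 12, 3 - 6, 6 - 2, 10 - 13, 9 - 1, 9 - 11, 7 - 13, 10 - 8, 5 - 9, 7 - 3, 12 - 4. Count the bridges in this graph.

2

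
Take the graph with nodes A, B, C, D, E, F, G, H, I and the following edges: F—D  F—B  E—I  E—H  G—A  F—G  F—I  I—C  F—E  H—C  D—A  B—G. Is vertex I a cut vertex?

Deleting I leaves 1 component (was 1) (its neighbors C, E, F remain connected to each other), so I is not a cut vertex.

No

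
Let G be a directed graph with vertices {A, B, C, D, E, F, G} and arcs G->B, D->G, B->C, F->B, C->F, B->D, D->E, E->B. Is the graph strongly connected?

No

There is no directed path from D to A, so the graph is not strongly connected.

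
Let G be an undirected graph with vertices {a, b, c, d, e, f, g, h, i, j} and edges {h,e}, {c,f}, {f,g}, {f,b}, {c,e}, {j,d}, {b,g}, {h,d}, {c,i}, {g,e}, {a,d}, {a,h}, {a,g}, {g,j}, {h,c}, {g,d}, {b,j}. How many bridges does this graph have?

The edges on the cycle a-h-c-f-b-g-a are not bridges since each lies on that cycle.
But removing c - i disconnects c from i — this is a bridge.

1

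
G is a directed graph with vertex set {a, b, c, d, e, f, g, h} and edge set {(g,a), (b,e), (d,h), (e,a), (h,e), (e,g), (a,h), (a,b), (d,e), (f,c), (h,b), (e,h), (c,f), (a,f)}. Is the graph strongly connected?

There is no directed path from h to d, so the graph is not strongly connected.

No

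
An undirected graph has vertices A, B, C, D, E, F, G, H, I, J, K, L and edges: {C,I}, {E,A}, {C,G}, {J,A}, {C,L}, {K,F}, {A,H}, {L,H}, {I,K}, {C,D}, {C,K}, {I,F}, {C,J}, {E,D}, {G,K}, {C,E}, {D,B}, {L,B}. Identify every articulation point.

C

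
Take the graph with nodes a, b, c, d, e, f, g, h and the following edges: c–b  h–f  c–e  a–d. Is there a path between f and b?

No

The component containing f is {f, h}, and b is not in it.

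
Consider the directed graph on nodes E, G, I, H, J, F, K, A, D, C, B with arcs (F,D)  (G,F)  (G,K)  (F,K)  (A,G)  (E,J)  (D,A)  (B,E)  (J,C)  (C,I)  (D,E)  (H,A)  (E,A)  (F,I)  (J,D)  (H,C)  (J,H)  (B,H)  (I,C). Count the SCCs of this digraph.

{A, D, E, F, G, H, J} are all mutually reachable — one SCC of size 7.
{C, I} are all mutually reachable — one SCC of size 2.
{B} is an SCC by itself.
{K} is an SCC by itself.
That gives 4 strongly connected components.

4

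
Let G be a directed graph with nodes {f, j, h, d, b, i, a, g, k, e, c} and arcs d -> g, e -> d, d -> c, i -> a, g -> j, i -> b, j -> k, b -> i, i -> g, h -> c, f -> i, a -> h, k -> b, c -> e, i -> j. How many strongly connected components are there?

{a, b, c, d, e, g, h, i, j, k} are all mutually reachable — one SCC of size 10.
{f} is an SCC by itself.
That gives 2 strongly connected components.

2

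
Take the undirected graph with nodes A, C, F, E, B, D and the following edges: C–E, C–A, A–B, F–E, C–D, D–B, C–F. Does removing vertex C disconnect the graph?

Yes

Deleting C raises the number of components from 1 to 2, so C is a cut vertex.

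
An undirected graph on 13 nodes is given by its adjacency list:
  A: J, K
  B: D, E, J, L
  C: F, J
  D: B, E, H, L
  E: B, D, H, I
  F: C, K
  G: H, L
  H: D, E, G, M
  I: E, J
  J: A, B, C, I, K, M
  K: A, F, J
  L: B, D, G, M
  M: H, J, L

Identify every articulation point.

J

Removing J increases the component count from 1 to 2, so J is a cut vertex.
By contrast removing D leaves 1 component; it is not a cut vertex. No other vertex is a cut vertex either.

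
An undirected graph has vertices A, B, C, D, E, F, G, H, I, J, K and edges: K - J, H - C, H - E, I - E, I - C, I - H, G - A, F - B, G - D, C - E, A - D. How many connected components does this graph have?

4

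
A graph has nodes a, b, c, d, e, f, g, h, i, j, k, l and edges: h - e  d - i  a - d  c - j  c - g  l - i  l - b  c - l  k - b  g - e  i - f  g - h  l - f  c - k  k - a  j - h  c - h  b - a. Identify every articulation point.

c

Removing c increases the component count from 1 to 2, so c is a cut vertex.
By contrast removing l leaves 1 component; it is not a cut vertex. No other vertex is a cut vertex either.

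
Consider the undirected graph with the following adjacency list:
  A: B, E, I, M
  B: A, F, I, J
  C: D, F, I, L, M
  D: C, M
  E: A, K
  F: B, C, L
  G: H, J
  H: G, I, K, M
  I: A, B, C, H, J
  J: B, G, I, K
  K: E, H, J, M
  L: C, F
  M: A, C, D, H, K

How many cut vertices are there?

0

Removing F, for instance, still leaves 1 component. No single vertex removal increases the component count — the graph has no articulation points.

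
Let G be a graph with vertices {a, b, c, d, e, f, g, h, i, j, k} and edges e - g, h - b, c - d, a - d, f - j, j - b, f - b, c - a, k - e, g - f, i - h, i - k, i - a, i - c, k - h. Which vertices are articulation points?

Removing i increases the component count from 1 to 2, so i is a cut vertex.
By contrast removing a leaves 1 component; it is not a cut vertex. No other vertex is a cut vertex either.

i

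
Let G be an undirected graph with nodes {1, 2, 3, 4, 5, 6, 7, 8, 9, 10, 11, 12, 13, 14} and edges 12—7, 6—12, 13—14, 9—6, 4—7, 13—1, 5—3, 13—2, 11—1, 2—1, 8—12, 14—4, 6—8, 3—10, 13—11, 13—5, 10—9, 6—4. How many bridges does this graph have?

0

The edges on the cycle 13-2-1-13 are not bridges since each lies on that cycle.
Every edge lies on some cycle, so there are no bridges.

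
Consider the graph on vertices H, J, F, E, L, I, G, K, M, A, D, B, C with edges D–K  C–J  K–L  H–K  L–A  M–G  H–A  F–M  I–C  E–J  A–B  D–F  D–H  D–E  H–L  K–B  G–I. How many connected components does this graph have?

1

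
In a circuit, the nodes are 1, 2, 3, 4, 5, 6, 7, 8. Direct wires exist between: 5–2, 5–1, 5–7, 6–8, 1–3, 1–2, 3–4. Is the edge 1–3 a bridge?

Yes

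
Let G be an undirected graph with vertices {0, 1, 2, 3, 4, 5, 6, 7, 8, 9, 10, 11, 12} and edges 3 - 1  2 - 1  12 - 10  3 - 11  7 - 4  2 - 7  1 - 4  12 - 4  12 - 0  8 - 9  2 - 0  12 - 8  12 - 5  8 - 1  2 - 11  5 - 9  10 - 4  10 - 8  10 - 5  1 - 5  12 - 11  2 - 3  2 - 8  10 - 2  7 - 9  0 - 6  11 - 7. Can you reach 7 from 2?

Yes

From 2 we can reach 0, 1, 2, 3, 4, 5, 6, 7, 8, 9, 10, 11, 12, which includes 7.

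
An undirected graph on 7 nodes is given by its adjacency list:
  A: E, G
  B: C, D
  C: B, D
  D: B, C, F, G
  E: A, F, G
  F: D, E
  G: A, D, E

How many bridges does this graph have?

0

The edges on the cycle D-C-B-D are not bridges since each lies on that cycle.
Every edge lies on some cycle, so there are no bridges.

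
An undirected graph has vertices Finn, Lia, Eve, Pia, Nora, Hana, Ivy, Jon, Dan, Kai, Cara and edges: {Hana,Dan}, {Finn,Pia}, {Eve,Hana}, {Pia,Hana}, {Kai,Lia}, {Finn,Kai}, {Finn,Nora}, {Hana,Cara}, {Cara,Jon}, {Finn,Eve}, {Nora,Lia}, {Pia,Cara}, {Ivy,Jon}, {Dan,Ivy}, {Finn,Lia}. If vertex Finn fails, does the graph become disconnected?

Deleting Finn raises the number of components from 1 to 2, so Finn is a cut vertex.

Yes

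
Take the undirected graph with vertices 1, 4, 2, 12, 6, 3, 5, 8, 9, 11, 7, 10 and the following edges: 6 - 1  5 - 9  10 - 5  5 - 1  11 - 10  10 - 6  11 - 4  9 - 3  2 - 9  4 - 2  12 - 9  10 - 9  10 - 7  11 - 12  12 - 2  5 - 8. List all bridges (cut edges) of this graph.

10-7, 3-9, 5-8

The edges on the cycle 10-5-1-6-10 are not bridges since each lies on that cycle.
But removing 7 - 10 disconnects 7 from 10; removing 8 - 5 disconnects 8 from 5; removing 3 - 9 disconnects 3 from 9 — these are bridges.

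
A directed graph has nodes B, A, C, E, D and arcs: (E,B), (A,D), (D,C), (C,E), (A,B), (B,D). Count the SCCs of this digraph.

{B, C, D, E} are all mutually reachable — one SCC of size 4.
{A} is an SCC by itself.
That gives 2 strongly connected components.

2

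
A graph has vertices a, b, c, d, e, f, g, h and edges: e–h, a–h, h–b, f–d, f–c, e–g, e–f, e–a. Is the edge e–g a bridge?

Removing e–g leaves no path between e and g: the component count goes from 1 to 2. So it is a bridge.

Yes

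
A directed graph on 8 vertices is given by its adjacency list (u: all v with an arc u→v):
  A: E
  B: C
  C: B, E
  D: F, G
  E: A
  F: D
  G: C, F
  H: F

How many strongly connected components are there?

{D, F, G} are all mutually reachable — one SCC of size 3.
{B, C} are all mutually reachable — one SCC of size 2.
{A, E} are all mutually reachable — one SCC of size 2.
{H} is an SCC by itself.
That gives 4 strongly connected components.

4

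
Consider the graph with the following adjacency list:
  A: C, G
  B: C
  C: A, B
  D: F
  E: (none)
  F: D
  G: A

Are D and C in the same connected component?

No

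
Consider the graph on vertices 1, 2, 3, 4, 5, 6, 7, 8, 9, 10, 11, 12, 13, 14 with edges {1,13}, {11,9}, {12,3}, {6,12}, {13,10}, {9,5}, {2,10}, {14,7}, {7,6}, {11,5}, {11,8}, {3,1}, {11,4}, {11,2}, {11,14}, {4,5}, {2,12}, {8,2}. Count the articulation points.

1

Removing 11 increases the component count from 1 to 2, so 11 is a cut vertex.
By contrast removing 2 leaves 1 component; it is not a cut vertex. No other vertex is a cut vertex either.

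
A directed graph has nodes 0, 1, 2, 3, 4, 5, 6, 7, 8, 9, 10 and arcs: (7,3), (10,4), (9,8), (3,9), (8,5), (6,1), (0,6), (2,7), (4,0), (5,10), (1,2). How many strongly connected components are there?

{0, 1, 2, 3, 4, 5, 6, 7, 8, 9, 10} are all mutually reachable — one SCC of size 11.
That gives 1 strongly connected component.

1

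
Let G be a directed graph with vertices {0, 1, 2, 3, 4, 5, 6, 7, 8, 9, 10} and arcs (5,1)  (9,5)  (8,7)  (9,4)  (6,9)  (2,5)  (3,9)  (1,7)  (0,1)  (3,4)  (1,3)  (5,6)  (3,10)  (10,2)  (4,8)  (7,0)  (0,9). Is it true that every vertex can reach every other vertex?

Yes

From 5 we can reach every vertex (0, 1, 2, 3, 4, 5, 6, 7, 8, 9, 10), and every vertex can reach 5 (0, 1, 2, 3, 4, 5, 6, 7, 8, 9, 10). So the whole graph is one strongly connected component.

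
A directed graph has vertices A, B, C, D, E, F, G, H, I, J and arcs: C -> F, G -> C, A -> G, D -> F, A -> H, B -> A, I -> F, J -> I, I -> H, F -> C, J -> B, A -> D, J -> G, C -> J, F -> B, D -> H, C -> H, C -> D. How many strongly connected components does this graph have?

3

{A, B, C, D, F, G, I, J} are all mutually reachable — one SCC of size 8.
{H} is an SCC by itself.
{E} is an SCC by itself.
That gives 3 strongly connected components.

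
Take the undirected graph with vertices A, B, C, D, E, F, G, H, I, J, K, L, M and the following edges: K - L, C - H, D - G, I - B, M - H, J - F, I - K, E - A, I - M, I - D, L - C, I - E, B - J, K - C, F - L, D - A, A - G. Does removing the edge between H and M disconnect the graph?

After removing H - M, the path H-C-K-I-M still connects them, so the edge is not a bridge.

No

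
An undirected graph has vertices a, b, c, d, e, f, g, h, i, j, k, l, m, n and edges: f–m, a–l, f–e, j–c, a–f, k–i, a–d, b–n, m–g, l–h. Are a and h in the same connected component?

From a we can reach a, d, e, f, g, h, l, m, which includes h.

Yes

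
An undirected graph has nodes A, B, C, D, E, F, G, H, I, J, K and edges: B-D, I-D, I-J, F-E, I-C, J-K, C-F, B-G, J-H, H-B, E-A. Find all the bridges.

A-E, B-G, C-F, C-I, E-F, J-K

The edges on the cycle I-J-H-B-D-I are not bridges since each lies on that cycle.
But removing J-K disconnects J from K; removing I-C disconnects I from C; removing C-F disconnects C from F; removing E-F disconnects E from F — these are bridges.
In total 6 edges are bridges.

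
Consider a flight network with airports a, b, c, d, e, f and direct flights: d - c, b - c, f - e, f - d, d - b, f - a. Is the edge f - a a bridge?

Removing f - a leaves no path between f and a: the component count goes from 1 to 2. So it is a bridge.

Yes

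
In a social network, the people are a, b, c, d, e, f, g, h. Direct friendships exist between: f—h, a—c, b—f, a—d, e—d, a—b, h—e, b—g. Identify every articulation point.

a, b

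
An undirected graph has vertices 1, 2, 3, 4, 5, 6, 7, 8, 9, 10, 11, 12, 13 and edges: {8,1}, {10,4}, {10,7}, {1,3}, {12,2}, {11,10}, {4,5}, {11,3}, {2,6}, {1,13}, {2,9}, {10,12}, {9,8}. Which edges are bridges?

The edges on the cycle 11-10-12-2-9-8-1-3-11 are not bridges since each lies on that cycle.
But removing 10—4 disconnects 10 from 4; removing 13—1 disconnects 13 from 1; removing 10—7 disconnects 10 from 7; removing 6—2 disconnects 6 from 2 — these are bridges.
In total 5 edges are bridges.

1-13, 10-4, 10-7, 2-6, 4-5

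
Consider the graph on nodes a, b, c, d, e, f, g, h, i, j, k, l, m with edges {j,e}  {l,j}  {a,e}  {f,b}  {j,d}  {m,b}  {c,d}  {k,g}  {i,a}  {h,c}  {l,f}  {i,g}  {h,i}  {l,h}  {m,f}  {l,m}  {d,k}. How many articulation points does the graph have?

Removing l increases the component count from 1 to 2, so l is a cut vertex.
By contrast removing c leaves 1 component; it is not a cut vertex. No other vertex is a cut vertex either.

1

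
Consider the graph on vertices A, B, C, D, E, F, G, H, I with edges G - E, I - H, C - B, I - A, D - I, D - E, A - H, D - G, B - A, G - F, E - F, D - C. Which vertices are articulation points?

D

Removing D increases the component count from 1 to 2, so D is a cut vertex.
By contrast removing E leaves 1 component; it is not a cut vertex. No other vertex is a cut vertex either.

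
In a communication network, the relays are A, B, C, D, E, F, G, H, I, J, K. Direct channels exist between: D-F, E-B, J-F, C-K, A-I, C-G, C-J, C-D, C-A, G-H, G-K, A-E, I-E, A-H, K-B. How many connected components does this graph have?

1

Starting from A we can reach A, B, C, D, E, F, G, H, I, J, K. That is one component of size 11.
Total: 1 component.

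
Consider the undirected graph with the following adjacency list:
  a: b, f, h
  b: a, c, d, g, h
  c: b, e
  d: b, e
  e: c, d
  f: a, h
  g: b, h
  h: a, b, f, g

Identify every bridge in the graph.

The edges on the cycle b-g-h-b are not bridges since each lies on that cycle.
Every edge lies on some cycle, so there are no bridges.

none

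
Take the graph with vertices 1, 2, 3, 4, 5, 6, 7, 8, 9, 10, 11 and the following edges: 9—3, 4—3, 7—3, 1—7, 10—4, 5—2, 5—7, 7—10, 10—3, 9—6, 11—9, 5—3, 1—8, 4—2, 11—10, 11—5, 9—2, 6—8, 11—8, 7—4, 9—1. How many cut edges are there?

0

The edges on the cycle 9-1-8-6-9 are not bridges since each lies on that cycle.
Every edge lies on some cycle, so there are no bridges.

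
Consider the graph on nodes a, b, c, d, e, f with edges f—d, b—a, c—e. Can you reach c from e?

Yes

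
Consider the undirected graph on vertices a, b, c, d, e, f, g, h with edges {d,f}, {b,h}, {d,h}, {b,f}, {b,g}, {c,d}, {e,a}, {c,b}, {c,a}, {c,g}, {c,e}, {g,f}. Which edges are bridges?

The edges on the cycle c-e-a-c are not bridges since each lies on that cycle.
Every edge lies on some cycle, so there are no bridges.

none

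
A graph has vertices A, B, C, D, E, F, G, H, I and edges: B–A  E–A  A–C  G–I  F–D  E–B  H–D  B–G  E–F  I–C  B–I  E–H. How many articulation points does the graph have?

1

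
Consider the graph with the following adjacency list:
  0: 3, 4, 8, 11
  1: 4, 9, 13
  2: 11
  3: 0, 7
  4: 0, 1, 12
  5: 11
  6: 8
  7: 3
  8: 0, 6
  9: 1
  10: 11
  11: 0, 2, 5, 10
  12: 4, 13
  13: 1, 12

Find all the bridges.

0-11, 0-3, 0-4, 0-8, 1-9, 10-11, 11-2, 11-5, 3-7, 6-8

The edges on the cycle 13-12-4-1-13 are not bridges since each lies on that cycle.
But removing 0-11 disconnects 0 from 11; removing 11-10 disconnects 11 from 10; removing 2-11 disconnects 2 from 11; removing 4-0 disconnects 4 from 0 — these are bridges.
In total 10 edges are bridges.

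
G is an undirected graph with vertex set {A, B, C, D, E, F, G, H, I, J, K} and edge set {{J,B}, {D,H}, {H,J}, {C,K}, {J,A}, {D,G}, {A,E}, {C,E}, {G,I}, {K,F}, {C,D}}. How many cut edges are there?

5

The edges on the cycle C-D-H-J-A-E-C are not bridges since each lies on that cycle.
But removing D - G disconnects D from G; removing C - K disconnects C from K; removing B - J disconnects B from J; removing F - K disconnects F from K — these are bridges.
In total 5 edges are bridges.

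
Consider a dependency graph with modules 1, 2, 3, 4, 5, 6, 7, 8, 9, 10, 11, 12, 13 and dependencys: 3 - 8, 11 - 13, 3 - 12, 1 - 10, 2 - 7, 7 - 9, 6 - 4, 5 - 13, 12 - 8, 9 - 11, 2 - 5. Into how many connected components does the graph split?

4

Starting from 4 we can reach 4, 6. That is one component of size 2.
Starting from 1 we can reach 1, 10. That is one component of size 2.
Starting from 3 we can reach 3, 8, 12. That is one component of size 3.
Starting from 2 we can reach 2, 5, 7, 9, 11, 13. That is one component of size 6.
Total: 4 components.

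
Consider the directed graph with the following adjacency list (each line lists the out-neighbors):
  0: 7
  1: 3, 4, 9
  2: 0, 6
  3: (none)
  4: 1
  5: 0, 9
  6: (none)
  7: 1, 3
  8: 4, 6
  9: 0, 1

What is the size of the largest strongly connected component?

5

{0, 1, 4, 7, 9} are all mutually reachable — one SCC of size 5.
{2} is an SCC by itself.
{3} is an SCC by itself.
{8} is an SCC by itself.
{6} is an SCC by itself.
(and 1 more singleton SCC)
The largest has 5 vertices.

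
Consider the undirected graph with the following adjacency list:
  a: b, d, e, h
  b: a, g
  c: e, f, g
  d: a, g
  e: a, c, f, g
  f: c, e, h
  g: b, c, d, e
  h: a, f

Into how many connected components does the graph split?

1

Starting from a we can reach a, b, c, d, e, f, g, h. That is one component of size 8.
Total: 1 component.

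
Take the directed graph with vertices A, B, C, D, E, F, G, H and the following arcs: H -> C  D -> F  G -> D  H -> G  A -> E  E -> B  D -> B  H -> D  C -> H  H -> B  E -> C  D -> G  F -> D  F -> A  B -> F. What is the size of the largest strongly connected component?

8

{A, B, C, D, E, F, G, H} are all mutually reachable — one SCC of size 8.
The largest has 8 vertices.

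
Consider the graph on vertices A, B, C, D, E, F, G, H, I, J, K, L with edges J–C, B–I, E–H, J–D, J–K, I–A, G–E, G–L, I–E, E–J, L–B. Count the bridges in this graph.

6

The edges on the cycle G-L-B-I-E-G are not bridges since each lies on that cycle.
But removing D–J disconnects D from J; removing E–J disconnects E from J; removing I–A disconnects I from A; removing K–J disconnects K from J — these are bridges.
In total 6 edges are bridges.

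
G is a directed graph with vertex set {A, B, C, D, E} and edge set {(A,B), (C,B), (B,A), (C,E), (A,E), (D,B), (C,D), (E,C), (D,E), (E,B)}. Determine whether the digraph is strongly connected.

From A we can reach every vertex (A, B, C, D, E), and every vertex can reach A (A, B, C, D, E). So the whole graph is one strongly connected component.

Yes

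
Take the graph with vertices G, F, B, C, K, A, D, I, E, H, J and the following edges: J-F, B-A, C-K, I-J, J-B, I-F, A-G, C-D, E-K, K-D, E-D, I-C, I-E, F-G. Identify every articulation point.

I

Removing I increases the component count from 2 to 3, so I is a cut vertex.
By contrast removing E leaves 2 components; it is not a cut vertex. No other vertex is a cut vertex either.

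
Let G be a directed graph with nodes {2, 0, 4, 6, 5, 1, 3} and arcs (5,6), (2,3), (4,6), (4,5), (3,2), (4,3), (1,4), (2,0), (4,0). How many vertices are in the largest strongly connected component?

2

{2, 3} are all mutually reachable — one SCC of size 2.
{6} is an SCC by itself.
{0} is an SCC by itself.
{4} is an SCC by itself.
{5} is an SCC by itself.
(and 1 more singleton SCC)
The largest has 2 vertices.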